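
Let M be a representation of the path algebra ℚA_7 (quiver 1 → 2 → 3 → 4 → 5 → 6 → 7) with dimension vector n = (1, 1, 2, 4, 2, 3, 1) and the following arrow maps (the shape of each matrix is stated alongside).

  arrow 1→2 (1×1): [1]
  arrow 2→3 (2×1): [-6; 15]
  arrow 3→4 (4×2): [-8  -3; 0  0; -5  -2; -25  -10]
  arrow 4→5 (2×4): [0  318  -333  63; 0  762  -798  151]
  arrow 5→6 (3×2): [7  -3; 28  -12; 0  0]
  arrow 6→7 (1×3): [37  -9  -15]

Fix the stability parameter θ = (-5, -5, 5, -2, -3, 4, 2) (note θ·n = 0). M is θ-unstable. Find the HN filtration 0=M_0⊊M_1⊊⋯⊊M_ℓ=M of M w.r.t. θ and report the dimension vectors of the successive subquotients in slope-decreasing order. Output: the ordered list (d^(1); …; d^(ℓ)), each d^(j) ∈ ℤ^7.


Barcode: M ≅ I[1,4], I[3,7], I[4,4], I[4,5], I[6,6]^2. HN layers by μ_θ (7 steps, strictly decreasing):
  μ^(1)=4; μ^(2)=3; μ^(3)=3/2; μ^(4)=0; μ^(5)=-2; μ^(6)=-5/2; μ^(7)=-5

((0, 0, 0, 0, 0, 2, 0); (0, 0, 0, 0, 0, 1, 1); (0, 0, 1, 1, 0, 0, 0); (0, 0, 1, 1, 1, 0, 0); (0, 0, 0, 1, 0, 0, 0); (0, 0, 0, 1, 1, 0, 0); (1, 1, 0, 0, 0, 0, 0))


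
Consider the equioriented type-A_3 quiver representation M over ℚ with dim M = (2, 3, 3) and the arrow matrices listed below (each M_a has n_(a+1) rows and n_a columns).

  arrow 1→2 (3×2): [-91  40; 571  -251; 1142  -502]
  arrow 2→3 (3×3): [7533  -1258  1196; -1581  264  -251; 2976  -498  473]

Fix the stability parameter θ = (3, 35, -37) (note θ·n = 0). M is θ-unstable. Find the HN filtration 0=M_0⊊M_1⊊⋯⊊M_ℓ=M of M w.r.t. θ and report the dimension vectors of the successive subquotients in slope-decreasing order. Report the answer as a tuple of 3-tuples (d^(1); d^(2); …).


Barcode: M ≅ I[1,2], I[1,3], I[2,3], I[3,3]. HN layers by μ_θ (5 steps, strictly decreasing):
  μ^(1)=35; μ^(2)=3; μ^(3)=1/3; μ^(4)=-1; μ^(5)=-37

((0, 1, 0); (1, 0, 0); (1, 1, 1); (0, 1, 1); (0, 0, 1))


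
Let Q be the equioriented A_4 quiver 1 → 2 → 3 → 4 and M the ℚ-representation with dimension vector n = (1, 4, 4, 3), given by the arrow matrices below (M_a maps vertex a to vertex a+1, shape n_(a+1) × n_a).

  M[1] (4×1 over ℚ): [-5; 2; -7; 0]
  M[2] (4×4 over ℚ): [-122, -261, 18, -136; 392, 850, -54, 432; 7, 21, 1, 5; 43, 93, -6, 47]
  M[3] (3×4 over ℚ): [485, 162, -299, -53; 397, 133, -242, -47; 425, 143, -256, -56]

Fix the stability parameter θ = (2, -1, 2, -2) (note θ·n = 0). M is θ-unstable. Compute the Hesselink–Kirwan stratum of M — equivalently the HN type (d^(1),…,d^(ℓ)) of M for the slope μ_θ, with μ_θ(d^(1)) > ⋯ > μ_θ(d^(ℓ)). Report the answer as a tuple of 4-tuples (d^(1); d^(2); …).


Barcode: M ≅ I[1,4], I[2,2], I[2,4]^2, I[3,3]. HN layers by μ_θ (4 steps, strictly decreasing):
  μ^(1)=2; μ^(2)=1/4; μ^(3)=0; μ^(4)=-1

((0, 0, 1, 0); (1, 1, 1, 1); (0, 0, 2, 2); (0, 3, 0, 0))


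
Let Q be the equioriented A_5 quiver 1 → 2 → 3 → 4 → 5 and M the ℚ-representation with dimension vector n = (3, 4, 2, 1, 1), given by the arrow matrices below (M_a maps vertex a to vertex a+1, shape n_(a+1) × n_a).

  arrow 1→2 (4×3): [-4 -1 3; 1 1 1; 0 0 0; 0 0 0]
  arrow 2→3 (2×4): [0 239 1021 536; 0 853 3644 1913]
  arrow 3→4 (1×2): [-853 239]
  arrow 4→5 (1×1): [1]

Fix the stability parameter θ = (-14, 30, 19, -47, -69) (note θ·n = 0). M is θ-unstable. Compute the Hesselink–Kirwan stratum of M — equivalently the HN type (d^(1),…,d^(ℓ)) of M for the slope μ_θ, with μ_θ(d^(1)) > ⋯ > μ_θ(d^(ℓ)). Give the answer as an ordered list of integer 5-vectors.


Barcode: M ≅ I[1,1], I[1,2], I[1,3], I[2,2], I[2,5]. HN layers by μ_θ (4 steps, strictly decreasing):
  μ^(1)=30; μ^(2)=49/2; μ^(3)=-14; μ^(4)=-67/4

((0, 2, 0, 0, 0); (0, 1, 1, 0, 0); (3, 0, 0, 0, 0); (0, 1, 1, 1, 1))


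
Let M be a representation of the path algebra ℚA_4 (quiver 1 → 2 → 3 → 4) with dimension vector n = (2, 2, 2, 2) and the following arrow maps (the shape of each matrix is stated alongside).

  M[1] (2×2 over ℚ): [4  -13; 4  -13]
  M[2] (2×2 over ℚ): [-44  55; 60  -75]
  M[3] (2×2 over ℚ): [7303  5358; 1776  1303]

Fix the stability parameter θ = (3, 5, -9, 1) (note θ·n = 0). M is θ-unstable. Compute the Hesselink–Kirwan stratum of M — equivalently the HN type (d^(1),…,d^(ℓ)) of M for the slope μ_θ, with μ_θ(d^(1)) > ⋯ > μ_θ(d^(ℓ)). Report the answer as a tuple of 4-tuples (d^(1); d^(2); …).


Via rank(M_{q-1}∘⋯∘M_p): M ≅ I[1,1], I[1,4], I[2,2], I[3,4].
μ_θ-semistable layers: μ^(1)=5; μ^(2)=3; μ^(3)=1; μ^(4)=-1/3; μ^(5)=-9

((0, 1, 0, 0); (1, 0, 0, 0); (0, 0, 0, 2); (1, 1, 1, 0); (0, 0, 1, 0))


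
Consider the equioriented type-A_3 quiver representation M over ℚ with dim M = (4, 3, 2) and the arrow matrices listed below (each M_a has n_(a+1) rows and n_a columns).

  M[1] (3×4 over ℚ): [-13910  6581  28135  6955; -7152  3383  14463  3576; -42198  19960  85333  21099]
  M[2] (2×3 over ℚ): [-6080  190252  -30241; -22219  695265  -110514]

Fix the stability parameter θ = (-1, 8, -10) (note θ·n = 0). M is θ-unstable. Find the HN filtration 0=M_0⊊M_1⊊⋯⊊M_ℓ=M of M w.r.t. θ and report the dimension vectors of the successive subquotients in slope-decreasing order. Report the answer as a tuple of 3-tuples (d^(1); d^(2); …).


Via rank(M_{q-1}∘⋯∘M_p): M ≅ I[1,1], I[1,2], I[1,3]^2.
μ_θ-semistable layers: μ^(1)=8; μ^(2)=-1

((0, 1, 0); (4, 2, 2))


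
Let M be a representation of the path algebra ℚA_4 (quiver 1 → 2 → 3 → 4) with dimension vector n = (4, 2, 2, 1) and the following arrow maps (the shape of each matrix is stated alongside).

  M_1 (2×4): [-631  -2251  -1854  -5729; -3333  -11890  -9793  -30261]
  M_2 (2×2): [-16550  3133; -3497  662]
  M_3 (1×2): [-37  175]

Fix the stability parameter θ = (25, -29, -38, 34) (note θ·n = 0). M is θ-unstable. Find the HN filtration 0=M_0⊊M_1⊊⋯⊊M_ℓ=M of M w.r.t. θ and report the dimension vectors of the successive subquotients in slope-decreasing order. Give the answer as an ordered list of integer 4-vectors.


Via rank(M_{q-1}∘⋯∘M_p): M ≅ I[1,1]^2, I[1,3], I[1,4].
μ_θ-semistable layers: μ^(1)=34; μ^(2)=25; μ^(3)=-14

((0, 0, 0, 1); (2, 0, 0, 0); (2, 2, 2, 0))


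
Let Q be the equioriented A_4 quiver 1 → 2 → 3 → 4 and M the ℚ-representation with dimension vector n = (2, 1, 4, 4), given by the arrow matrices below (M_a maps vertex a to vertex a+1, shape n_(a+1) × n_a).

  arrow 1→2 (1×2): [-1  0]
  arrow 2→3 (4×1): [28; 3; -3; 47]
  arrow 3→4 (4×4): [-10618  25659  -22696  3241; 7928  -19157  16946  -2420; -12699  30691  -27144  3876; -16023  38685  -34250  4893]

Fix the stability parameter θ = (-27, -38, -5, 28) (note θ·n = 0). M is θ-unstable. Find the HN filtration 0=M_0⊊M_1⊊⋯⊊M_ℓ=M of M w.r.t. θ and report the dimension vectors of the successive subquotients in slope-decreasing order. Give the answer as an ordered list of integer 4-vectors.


Interval decomposition of M: I[1,1], I[1,4], I[3,3], I[3,4]^2, I[4,4].
HN type (ℓ=4): μ^(1)=28; μ^(2)=-5; μ^(3)=-27; μ^(4)=-65/2

((0, 0, 0, 4); (0, 0, 4, 0); (1, 0, 0, 0); (1, 1, 0, 0))


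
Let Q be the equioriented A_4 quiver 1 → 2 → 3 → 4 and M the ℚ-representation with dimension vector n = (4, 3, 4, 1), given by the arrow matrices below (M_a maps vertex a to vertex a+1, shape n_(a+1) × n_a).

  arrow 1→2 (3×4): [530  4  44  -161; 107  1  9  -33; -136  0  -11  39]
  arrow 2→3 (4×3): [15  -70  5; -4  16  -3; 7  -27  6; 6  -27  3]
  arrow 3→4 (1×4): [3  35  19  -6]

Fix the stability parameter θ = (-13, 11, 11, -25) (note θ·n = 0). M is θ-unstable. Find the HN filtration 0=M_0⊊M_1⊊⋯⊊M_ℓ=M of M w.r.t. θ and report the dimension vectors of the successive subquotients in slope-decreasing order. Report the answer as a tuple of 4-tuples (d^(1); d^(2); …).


Barcode: M ≅ I[1,1], I[1,3]^2, I[1,4], I[3,3]. HN layers by μ_θ (3 steps, strictly decreasing):
  μ^(1)=11; μ^(2)=-1; μ^(3)=-13

((0, 2, 3, 0); (0, 1, 1, 1); (4, 0, 0, 0))


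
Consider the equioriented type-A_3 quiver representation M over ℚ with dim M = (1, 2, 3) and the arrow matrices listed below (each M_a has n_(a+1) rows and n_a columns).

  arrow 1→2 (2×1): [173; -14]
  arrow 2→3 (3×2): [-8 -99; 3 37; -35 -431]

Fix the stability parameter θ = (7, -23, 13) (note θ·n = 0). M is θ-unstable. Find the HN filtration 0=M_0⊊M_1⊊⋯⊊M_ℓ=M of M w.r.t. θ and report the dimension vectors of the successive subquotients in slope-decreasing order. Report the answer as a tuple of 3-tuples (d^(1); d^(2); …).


Via rank(M_{q-1}∘⋯∘M_p): M ≅ I[1,3], I[2,3], I[3,3].
μ_θ-semistable layers: μ^(1)=13; μ^(2)=-8; μ^(3)=-23

((0, 0, 3); (1, 1, 0); (0, 1, 0))


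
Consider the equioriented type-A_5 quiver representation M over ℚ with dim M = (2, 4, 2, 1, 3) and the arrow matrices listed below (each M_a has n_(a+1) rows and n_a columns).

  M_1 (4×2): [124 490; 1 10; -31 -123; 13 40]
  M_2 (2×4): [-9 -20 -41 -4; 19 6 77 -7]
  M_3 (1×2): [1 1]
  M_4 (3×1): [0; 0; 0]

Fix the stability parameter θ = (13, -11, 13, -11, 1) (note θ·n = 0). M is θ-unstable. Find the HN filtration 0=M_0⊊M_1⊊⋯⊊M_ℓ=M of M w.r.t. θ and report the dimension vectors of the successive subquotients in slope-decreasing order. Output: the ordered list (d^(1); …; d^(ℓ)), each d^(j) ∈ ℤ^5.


Interval decomposition of M: I[1,3], I[1,4], I[2,2]^2, I[5,5]^3.
HN type (ℓ=3): μ^(1)=13; μ^(2)=1; μ^(3)=-11

((0, 0, 1, 0, 0); (2, 2, 1, 1, 3); (0, 2, 0, 0, 0))


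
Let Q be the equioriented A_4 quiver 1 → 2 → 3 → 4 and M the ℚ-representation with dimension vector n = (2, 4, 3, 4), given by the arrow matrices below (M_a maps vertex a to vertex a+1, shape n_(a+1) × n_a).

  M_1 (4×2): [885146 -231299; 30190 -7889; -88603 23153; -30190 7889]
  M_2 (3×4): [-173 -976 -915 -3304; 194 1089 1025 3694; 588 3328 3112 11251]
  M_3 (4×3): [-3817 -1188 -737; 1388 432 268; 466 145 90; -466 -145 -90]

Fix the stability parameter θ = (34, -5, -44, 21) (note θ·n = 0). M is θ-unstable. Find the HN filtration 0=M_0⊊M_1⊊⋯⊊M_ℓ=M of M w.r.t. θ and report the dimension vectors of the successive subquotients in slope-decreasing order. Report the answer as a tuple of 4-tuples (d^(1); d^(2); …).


Interval decomposition of M: I[1,4]^2, I[2,2], I[2,3], I[4,4]^2.
HN type (ℓ=3): μ^(1)=21; μ^(2)=-5; μ^(3)=-49/2

((0, 0, 0, 4); (2, 3, 2, 0); (0, 1, 1, 0))


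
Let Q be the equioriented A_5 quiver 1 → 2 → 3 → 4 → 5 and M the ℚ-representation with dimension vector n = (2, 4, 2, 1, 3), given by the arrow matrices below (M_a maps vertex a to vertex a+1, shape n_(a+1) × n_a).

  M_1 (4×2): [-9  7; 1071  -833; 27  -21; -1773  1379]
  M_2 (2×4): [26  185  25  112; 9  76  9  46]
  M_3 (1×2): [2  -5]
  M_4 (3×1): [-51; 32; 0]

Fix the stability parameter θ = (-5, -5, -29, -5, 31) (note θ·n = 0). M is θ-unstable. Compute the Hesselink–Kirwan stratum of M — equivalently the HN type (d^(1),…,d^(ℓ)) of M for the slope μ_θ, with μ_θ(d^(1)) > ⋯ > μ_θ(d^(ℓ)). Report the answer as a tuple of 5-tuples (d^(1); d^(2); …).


Via rank(M_{q-1}∘⋯∘M_p): M ≅ I[1,1], I[1,2], I[2,2], I[2,3], I[2,5], I[5,5]^2.
μ_θ-semistable layers: μ^(1)=31; μ^(2)=-5; μ^(3)=-17

((0, 0, 0, 0, 3); (2, 2, 0, 1, 0); (0, 2, 2, 0, 0))


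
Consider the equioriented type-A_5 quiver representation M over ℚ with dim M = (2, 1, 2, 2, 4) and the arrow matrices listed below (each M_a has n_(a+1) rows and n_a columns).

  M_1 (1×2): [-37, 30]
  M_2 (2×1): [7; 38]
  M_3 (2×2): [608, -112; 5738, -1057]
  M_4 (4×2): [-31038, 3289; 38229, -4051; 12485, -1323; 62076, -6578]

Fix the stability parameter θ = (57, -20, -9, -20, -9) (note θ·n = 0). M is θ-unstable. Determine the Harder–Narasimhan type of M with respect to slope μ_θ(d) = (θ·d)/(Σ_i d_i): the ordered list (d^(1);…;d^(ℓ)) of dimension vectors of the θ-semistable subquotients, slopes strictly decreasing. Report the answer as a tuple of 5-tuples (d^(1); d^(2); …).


Barcode: M ≅ I[1,1], I[1,3], I[3,5], I[4,5], I[5,5]^2. HN layers by μ_θ (5 steps, strictly decreasing):
  μ^(1)=57; μ^(2)=28/3; μ^(3)=-9; μ^(4)=-29/2; μ^(5)=-20

((1, 0, 0, 0, 0); (1, 1, 1, 0, 0); (0, 0, 0, 0, 4); (0, 0, 1, 1, 0); (0, 0, 0, 1, 0))


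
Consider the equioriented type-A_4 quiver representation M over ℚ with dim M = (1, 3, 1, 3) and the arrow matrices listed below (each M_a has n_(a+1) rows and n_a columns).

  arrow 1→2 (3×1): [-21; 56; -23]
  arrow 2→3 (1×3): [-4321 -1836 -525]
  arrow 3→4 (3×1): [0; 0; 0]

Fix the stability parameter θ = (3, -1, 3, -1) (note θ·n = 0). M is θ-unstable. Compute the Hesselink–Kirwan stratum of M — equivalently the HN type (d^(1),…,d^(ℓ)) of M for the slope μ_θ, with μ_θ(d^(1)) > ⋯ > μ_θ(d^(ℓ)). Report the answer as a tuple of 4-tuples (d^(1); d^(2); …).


Interval decomposition of M: I[1,2], I[2,2], I[2,3], I[4,4]^3.
HN type (ℓ=3): μ^(1)=3; μ^(2)=1; μ^(3)=-1

((0, 0, 1, 0); (1, 1, 0, 0); (0, 2, 0, 3))


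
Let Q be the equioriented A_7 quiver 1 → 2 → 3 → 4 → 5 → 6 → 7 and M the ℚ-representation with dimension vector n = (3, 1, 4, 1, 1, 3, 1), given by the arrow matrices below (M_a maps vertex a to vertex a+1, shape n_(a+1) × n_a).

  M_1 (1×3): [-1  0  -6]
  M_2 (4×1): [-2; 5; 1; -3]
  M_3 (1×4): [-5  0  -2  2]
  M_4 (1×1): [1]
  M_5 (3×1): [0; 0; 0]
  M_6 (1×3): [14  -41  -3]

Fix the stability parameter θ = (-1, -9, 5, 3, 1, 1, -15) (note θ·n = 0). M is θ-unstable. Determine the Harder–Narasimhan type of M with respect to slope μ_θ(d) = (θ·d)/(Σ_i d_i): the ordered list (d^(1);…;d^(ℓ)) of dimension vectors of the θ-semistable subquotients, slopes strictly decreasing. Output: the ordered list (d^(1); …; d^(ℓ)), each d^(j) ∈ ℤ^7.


Via rank(M_{q-1}∘⋯∘M_p): M ≅ I[1,1]^2, I[1,5], I[3,3]^3, I[6,6]^2, I[6,7].
μ_θ-semistable layers: μ^(1)=5; μ^(2)=3; μ^(3)=1; μ^(4)=-1; μ^(5)=-5; μ^(6)=-7

((0, 0, 3, 0, 0, 0, 0); (0, 0, 1, 1, 1, 0, 0); (0, 0, 0, 0, 0, 2, 0); (2, 0, 0, 0, 0, 0, 0); (1, 1, 0, 0, 0, 0, 0); (0, 0, 0, 0, 0, 1, 1))


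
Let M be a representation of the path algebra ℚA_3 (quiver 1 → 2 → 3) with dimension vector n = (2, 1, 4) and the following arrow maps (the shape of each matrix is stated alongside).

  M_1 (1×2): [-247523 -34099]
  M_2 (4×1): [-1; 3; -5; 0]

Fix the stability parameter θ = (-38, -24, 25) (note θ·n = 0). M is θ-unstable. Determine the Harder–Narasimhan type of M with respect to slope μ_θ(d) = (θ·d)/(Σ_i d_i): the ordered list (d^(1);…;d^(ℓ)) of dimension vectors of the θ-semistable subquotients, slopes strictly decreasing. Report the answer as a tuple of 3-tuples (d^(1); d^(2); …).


Interval decomposition of M: I[1,1], I[1,3], I[3,3]^3.
HN type (ℓ=3): μ^(1)=25; μ^(2)=-24; μ^(3)=-38

((0, 0, 4); (0, 1, 0); (2, 0, 0))


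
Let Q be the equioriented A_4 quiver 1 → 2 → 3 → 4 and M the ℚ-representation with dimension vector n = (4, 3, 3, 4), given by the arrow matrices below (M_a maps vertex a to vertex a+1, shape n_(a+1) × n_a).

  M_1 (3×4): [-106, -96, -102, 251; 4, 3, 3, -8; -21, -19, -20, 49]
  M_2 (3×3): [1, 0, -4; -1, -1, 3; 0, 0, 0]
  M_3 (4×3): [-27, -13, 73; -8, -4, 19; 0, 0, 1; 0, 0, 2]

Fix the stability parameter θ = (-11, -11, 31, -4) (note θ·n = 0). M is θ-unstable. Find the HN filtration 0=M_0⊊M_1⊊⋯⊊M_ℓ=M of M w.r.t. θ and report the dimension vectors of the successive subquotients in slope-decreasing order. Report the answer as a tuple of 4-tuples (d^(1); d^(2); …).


Via rank(M_{q-1}∘⋯∘M_p): M ≅ I[1,1], I[1,2], I[1,4]^2, I[3,4], I[4,4].
μ_θ-semistable layers: μ^(1)=27/2; μ^(2)=-4; μ^(3)=-11

((0, 0, 3, 3); (0, 0, 0, 1); (4, 3, 0, 0))


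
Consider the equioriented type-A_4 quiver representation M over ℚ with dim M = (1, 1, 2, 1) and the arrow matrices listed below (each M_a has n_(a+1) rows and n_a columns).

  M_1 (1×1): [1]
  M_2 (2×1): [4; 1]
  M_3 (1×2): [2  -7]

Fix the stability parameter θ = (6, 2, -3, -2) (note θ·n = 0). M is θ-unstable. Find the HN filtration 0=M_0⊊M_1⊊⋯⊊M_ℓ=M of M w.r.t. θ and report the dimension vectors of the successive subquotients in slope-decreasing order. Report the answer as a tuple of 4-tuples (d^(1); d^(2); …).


Barcode: M ≅ I[1,4], I[3,3]. HN layers by μ_θ (2 steps, strictly decreasing):
  μ^(1)=3/4; μ^(2)=-3

((1, 1, 1, 1); (0, 0, 1, 0))


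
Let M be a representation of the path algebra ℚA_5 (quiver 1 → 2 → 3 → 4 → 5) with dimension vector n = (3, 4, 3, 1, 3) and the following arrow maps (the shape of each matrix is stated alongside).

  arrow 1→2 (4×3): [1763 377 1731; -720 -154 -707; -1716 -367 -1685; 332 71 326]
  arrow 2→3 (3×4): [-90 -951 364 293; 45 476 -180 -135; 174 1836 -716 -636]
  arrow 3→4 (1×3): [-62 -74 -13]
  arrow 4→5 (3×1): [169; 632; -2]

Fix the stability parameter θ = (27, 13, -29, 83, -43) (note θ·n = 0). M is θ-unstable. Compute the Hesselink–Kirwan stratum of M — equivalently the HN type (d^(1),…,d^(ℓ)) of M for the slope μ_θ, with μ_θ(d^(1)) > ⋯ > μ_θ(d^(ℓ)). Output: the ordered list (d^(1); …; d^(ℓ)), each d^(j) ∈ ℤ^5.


Barcode: M ≅ I[1,3]^2, I[1,5], I[2,2], I[5,5]^2. HN layers by μ_θ (4 steps, strictly decreasing):
  μ^(1)=20; μ^(2)=13; μ^(3)=11/3; μ^(4)=-43

((0, 0, 0, 1, 1); (0, 1, 0, 0, 0); (3, 3, 3, 0, 0); (0, 0, 0, 0, 2))


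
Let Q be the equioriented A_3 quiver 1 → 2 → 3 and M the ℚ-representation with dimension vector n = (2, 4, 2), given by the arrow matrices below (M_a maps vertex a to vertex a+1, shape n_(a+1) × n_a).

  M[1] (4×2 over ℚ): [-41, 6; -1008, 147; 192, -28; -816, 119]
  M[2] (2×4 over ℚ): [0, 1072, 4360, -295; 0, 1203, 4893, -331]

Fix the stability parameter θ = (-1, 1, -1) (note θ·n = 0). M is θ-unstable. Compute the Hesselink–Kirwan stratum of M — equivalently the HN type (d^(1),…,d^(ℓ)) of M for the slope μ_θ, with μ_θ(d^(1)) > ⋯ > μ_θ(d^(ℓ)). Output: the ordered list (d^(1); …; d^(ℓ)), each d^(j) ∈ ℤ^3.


Via rank(M_{q-1}∘⋯∘M_p): M ≅ I[1,2], I[1,3], I[2,2], I[2,3].
μ_θ-semistable layers: μ^(1)=1; μ^(2)=0; μ^(3)=-1

((0, 2, 0); (0, 2, 2); (2, 0, 0))


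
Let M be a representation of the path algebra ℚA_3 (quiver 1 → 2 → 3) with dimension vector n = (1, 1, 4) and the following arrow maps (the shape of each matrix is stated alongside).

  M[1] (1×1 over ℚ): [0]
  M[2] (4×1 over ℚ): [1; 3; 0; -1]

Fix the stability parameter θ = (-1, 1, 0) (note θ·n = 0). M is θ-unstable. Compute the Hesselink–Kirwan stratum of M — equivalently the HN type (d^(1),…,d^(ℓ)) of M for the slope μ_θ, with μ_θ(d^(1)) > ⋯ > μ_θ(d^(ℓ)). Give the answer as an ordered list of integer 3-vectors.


Interval decomposition of M: I[1,1], I[2,3], I[3,3]^3.
HN type (ℓ=3): μ^(1)=1/2; μ^(2)=0; μ^(3)=-1

((0, 1, 1); (0, 0, 3); (1, 0, 0))


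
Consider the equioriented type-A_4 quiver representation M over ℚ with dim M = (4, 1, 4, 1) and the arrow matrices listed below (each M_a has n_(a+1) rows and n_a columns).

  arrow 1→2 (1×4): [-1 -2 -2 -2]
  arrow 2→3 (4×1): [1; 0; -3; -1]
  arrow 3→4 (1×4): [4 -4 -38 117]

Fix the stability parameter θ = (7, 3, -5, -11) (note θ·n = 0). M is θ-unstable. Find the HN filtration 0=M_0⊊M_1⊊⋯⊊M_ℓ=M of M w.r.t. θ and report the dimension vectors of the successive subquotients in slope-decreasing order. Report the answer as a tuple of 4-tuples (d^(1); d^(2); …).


Barcode: M ≅ I[1,1]^3, I[1,4], I[3,3]^3. HN layers by μ_θ (3 steps, strictly decreasing):
  μ^(1)=7; μ^(2)=-3/2; μ^(3)=-5

((3, 0, 0, 0); (1, 1, 1, 1); (0, 0, 3, 0))


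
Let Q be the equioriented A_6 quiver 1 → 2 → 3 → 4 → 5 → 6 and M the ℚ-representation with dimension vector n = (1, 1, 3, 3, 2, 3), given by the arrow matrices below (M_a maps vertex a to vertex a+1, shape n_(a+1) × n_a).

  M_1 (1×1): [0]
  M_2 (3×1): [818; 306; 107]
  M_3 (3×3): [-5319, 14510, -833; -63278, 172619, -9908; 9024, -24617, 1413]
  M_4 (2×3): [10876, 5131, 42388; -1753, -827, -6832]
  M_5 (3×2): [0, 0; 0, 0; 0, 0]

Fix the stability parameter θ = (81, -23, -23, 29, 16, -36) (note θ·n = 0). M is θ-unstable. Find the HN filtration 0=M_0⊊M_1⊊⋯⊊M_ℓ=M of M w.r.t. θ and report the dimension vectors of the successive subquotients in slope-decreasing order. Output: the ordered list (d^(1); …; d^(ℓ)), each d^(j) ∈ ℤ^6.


Barcode: M ≅ I[1,1], I[2,5], I[3,4], I[3,5], I[6,6]^3. HN layers by μ_θ (5 steps, strictly decreasing):
  μ^(1)=81; μ^(2)=29; μ^(3)=45/2; μ^(4)=-23; μ^(5)=-36

((1, 0, 0, 0, 0, 0); (0, 0, 0, 1, 0, 0); (0, 0, 0, 2, 2, 0); (0, 1, 3, 0, 0, 0); (0, 0, 0, 0, 0, 3))


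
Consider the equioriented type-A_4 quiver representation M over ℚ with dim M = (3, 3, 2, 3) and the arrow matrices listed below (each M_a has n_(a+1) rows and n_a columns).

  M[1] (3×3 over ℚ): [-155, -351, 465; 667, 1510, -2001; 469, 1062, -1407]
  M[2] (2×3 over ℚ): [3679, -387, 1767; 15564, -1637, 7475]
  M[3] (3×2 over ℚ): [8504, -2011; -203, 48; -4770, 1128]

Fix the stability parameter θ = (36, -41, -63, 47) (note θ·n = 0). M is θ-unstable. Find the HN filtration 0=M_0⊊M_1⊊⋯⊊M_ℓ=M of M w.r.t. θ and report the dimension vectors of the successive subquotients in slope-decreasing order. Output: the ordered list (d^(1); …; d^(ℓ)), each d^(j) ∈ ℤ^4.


Barcode: M ≅ I[1,1], I[1,4]^2, I[2,2], I[4,4]. HN layers by μ_θ (4 steps, strictly decreasing):
  μ^(1)=47; μ^(2)=36; μ^(3)=-68/3; μ^(4)=-41

((0, 0, 0, 3); (1, 0, 0, 0); (2, 2, 2, 0); (0, 1, 0, 0))


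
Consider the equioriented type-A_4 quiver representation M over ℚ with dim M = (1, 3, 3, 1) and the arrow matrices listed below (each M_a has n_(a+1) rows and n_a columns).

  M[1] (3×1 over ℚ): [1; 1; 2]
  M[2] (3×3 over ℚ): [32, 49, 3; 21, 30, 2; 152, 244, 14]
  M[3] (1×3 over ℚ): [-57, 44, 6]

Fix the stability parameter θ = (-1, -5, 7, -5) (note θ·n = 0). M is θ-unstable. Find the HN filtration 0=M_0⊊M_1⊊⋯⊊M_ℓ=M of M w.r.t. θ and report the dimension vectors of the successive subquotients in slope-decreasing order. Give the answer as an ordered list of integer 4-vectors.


Interval decomposition of M: I[1,4], I[2,3]^2.
HN type (ℓ=4): μ^(1)=7; μ^(2)=1; μ^(3)=-3; μ^(4)=-5

((0, 0, 2, 0); (0, 0, 1, 1); (1, 1, 0, 0); (0, 2, 0, 0))


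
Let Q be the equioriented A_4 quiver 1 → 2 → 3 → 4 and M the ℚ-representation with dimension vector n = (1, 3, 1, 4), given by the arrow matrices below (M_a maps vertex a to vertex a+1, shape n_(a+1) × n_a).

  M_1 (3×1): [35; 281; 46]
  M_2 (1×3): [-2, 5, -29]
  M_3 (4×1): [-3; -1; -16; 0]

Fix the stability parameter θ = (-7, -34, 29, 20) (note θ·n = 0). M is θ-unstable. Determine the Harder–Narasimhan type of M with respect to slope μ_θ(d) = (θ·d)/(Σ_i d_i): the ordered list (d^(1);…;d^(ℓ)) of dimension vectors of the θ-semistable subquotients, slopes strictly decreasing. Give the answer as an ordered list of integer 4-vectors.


Barcode: M ≅ I[1,4], I[2,2]^2, I[4,4]^3. HN layers by μ_θ (4 steps, strictly decreasing):
  μ^(1)=49/2; μ^(2)=20; μ^(3)=-41/2; μ^(4)=-34

((0, 0, 1, 1); (0, 0, 0, 3); (1, 1, 0, 0); (0, 2, 0, 0))


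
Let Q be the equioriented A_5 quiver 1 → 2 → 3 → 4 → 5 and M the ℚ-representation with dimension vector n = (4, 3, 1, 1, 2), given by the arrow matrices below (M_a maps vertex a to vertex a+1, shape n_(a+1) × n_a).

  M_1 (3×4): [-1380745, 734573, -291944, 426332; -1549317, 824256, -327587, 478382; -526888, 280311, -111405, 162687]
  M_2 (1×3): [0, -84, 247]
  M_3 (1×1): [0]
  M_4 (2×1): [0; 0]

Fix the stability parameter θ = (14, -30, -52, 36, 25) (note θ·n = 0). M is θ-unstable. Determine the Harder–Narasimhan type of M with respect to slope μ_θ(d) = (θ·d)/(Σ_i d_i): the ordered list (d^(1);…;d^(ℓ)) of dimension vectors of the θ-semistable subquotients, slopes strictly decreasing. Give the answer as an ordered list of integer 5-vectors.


Barcode: M ≅ I[1,1], I[1,2]^2, I[1,3], I[4,4], I[5,5]^2. HN layers by μ_θ (5 steps, strictly decreasing):
  μ^(1)=36; μ^(2)=25; μ^(3)=14; μ^(4)=-8; μ^(5)=-68/3

((0, 0, 0, 1, 0); (0, 0, 0, 0, 2); (1, 0, 0, 0, 0); (2, 2, 0, 0, 0); (1, 1, 1, 0, 0))


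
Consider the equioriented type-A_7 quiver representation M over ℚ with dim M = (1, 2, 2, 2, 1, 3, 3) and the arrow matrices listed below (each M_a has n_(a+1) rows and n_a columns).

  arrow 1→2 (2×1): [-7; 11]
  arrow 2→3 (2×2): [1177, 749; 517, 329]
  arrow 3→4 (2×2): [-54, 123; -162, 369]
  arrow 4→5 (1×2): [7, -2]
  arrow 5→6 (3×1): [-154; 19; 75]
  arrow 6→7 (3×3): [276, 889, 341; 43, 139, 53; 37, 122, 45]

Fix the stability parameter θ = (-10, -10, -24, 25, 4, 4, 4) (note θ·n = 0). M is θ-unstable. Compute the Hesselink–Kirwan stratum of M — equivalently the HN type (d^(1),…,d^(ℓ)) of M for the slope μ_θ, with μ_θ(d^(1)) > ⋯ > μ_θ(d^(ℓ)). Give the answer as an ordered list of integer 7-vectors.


Interval decomposition of M: I[1,2], I[2,7], I[3,3], I[4,4], I[6,7]^2.
HN type (ℓ=6): μ^(1)=25; μ^(2)=37/4; μ^(3)=4; μ^(4)=-10; μ^(5)=-17; μ^(6)=-24

((0, 0, 0, 1, 0, 0, 0); (0, 0, 0, 1, 1, 1, 1); (0, 0, 0, 0, 0, 2, 2); (1, 1, 0, 0, 0, 0, 0); (0, 1, 1, 0, 0, 0, 0); (0, 0, 1, 0, 0, 0, 0))


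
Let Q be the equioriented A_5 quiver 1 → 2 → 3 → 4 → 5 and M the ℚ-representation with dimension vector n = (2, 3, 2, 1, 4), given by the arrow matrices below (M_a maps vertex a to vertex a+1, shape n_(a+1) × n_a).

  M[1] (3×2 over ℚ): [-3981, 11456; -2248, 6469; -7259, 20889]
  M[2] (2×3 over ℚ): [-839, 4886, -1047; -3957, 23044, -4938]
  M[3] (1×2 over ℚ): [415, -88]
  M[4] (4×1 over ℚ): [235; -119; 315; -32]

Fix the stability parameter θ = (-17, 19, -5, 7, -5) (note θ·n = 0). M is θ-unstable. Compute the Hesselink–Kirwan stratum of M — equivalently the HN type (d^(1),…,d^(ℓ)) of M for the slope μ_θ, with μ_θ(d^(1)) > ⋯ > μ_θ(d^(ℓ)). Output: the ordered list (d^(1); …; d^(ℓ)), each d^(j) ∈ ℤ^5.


Via rank(M_{q-1}∘⋯∘M_p): M ≅ I[1,3], I[1,5], I[2,2], I[5,5]^3.
μ_θ-semistable layers: μ^(1)=19; μ^(2)=7; μ^(3)=4; μ^(4)=-5; μ^(5)=-17

((0, 1, 0, 0, 0); (0, 1, 1, 0, 0); (0, 1, 1, 1, 1); (0, 0, 0, 0, 3); (2, 0, 0, 0, 0))


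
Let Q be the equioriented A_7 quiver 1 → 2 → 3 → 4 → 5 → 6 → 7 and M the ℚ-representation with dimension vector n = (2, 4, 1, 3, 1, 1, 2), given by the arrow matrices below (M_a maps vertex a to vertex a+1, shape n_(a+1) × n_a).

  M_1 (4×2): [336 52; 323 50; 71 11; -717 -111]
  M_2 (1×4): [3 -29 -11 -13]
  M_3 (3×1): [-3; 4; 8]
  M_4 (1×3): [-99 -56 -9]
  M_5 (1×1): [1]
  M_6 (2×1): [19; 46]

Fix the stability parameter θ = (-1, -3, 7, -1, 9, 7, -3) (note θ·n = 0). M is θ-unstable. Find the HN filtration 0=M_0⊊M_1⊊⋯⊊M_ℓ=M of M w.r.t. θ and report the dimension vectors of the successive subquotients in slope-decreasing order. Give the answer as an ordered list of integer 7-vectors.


Barcode: M ≅ I[1,2], I[1,7], I[2,2]^2, I[4,4]^2, I[7,7]. HN layers by μ_θ (5 steps, strictly decreasing):
  μ^(1)=13/3; μ^(2)=3; μ^(3)=-1; μ^(4)=-2; μ^(5)=-3

((0, 0, 0, 0, 1, 1, 1); (0, 0, 1, 1, 0, 0, 0); (0, 0, 0, 2, 0, 0, 0); (2, 2, 0, 0, 0, 0, 0); (0, 2, 0, 0, 0, 0, 1))


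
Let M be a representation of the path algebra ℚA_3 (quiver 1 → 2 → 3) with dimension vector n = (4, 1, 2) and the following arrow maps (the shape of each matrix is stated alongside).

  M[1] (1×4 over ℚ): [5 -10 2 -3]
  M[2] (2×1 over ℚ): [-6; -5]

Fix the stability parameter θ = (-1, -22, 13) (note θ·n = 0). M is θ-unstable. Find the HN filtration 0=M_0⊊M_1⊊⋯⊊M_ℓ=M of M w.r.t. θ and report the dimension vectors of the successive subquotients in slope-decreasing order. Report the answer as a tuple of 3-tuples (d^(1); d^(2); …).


Interval decomposition of M: I[1,1]^3, I[1,3], I[3,3].
HN type (ℓ=3): μ^(1)=13; μ^(2)=-1; μ^(3)=-23/2

((0, 0, 2); (3, 0, 0); (1, 1, 0))


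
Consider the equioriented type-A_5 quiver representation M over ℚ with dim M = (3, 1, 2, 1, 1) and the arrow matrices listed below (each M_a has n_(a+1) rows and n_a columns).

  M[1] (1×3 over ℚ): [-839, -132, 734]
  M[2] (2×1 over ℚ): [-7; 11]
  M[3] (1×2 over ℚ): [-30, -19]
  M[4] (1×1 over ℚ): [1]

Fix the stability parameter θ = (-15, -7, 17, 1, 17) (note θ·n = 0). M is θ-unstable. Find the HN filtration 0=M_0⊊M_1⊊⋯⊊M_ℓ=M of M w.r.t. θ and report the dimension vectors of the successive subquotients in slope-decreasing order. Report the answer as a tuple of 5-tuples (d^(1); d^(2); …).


Interval decomposition of M: I[1,1]^2, I[1,5], I[3,3].
HN type (ℓ=4): μ^(1)=17; μ^(2)=9; μ^(3)=-7; μ^(4)=-15

((0, 0, 1, 0, 1); (0, 0, 1, 1, 0); (0, 1, 0, 0, 0); (3, 0, 0, 0, 0))


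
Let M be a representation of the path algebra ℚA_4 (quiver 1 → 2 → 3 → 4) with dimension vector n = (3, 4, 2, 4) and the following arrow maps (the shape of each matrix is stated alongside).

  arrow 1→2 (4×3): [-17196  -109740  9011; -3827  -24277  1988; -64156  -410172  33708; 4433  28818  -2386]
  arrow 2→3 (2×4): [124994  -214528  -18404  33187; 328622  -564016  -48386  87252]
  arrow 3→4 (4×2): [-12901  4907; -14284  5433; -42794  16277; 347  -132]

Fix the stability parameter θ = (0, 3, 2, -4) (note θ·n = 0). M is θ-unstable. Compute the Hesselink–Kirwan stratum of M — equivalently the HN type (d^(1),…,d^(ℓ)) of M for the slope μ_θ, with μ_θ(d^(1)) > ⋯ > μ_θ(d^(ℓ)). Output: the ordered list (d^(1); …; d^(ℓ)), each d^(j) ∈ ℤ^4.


Barcode: M ≅ I[1,2], I[1,4]^2, I[2,2], I[4,4]^2. HN layers by μ_θ (4 steps, strictly decreasing):
  μ^(1)=3; μ^(2)=1/3; μ^(3)=0; μ^(4)=-4

((0, 2, 0, 0); (0, 2, 2, 2); (3, 0, 0, 0); (0, 0, 0, 2))


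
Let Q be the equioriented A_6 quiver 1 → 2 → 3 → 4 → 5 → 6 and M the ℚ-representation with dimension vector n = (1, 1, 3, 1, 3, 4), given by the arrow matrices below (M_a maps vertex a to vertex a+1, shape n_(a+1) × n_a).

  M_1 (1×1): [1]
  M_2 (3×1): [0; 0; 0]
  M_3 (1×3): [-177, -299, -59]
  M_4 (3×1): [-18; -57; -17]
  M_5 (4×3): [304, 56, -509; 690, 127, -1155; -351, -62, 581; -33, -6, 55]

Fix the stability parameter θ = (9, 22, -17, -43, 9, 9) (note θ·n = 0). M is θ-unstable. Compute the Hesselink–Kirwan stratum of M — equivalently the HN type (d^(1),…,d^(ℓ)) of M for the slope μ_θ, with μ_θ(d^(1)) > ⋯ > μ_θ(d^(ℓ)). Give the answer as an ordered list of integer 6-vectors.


Via rank(M_{q-1}∘⋯∘M_p): M ≅ I[1,2], I[3,3]^2, I[3,6], I[5,6]^2, I[6,6].
μ_θ-semistable layers: μ^(1)=22; μ^(2)=9; μ^(3)=-17; μ^(4)=-30

((0, 1, 0, 0, 0, 0); (1, 0, 0, 0, 3, 4); (0, 0, 2, 0, 0, 0); (0, 0, 1, 1, 0, 0))


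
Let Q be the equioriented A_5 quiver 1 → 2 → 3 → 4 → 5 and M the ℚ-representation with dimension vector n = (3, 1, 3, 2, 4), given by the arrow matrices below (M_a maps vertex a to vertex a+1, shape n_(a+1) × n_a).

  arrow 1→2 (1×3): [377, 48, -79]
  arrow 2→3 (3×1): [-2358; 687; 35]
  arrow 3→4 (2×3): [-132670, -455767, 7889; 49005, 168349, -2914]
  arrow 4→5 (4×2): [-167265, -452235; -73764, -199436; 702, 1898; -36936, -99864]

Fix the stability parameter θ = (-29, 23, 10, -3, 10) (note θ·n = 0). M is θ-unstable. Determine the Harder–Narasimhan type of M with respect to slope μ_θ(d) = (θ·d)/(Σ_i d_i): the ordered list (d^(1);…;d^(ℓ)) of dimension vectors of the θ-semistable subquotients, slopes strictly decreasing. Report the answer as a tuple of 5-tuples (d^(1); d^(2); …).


Barcode: M ≅ I[1,1]^2, I[1,5], I[3,3], I[3,4], I[5,5]^3. HN layers by μ_θ (3 steps, strictly decreasing):
  μ^(1)=10; μ^(2)=7/2; μ^(3)=-29

((0, 1, 2, 1, 4); (0, 0, 1, 1, 0); (3, 0, 0, 0, 0))


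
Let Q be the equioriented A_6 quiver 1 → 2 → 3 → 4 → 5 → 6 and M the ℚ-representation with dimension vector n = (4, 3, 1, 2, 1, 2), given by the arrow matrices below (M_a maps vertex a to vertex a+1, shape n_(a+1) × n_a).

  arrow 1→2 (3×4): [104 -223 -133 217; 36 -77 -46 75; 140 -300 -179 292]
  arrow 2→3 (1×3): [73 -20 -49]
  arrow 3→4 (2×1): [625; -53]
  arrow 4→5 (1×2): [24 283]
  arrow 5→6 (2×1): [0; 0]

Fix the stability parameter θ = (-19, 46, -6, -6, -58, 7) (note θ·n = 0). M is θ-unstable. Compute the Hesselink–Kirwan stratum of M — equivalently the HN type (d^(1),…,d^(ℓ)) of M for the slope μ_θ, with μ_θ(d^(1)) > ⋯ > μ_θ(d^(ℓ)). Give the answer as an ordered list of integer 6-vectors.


Interval decomposition of M: I[1,1]^2, I[1,2], I[1,5], I[2,2], I[4,4], I[6,6]^2.
HN type (ℓ=4): μ^(1)=46; μ^(2)=7; μ^(3)=-6; μ^(4)=-19

((0, 2, 0, 0, 0, 0); (0, 0, 0, 0, 0, 2); (0, 1, 1, 2, 1, 0); (4, 0, 0, 0, 0, 0))


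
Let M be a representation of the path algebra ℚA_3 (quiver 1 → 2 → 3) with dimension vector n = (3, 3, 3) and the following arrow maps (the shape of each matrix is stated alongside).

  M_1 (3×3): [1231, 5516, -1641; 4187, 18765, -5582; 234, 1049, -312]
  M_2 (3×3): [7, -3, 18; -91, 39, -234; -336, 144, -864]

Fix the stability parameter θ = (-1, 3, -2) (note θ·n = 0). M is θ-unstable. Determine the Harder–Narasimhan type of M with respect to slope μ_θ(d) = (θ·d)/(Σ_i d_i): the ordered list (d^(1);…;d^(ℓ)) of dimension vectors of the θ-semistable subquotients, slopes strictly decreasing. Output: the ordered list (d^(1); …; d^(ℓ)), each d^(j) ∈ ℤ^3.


Via rank(M_{q-1}∘⋯∘M_p): M ≅ I[1,2]^2, I[1,3], I[3,3]^2.
μ_θ-semistable layers: μ^(1)=3; μ^(2)=1/2; μ^(3)=-1; μ^(4)=-2

((0, 2, 0); (0, 1, 1); (3, 0, 0); (0, 0, 2))


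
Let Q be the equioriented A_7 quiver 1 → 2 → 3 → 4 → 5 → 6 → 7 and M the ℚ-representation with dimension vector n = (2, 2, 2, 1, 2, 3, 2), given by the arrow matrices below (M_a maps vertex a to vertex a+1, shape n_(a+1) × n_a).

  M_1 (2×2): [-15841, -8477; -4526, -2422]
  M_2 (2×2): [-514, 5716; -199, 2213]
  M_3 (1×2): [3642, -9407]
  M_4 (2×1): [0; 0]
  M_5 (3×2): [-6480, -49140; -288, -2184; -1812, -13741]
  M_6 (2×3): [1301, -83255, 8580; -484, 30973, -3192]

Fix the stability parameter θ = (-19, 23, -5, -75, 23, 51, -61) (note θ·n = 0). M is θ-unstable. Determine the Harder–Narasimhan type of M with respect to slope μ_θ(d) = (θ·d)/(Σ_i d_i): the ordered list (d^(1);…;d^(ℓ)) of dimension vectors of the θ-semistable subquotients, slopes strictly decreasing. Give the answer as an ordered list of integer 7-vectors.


Via rank(M_{q-1}∘⋯∘M_p): M ≅ I[1,1], I[1,4], I[2,3], I[5,5], I[5,6], I[6,7]^2.
μ_θ-semistable layers: μ^(1)=51; μ^(2)=23; μ^(3)=9; μ^(4)=-5; μ^(5)=-19

((0, 0, 0, 0, 0, 1, 0); (0, 0, 0, 0, 2, 0, 0); (0, 1, 1, 0, 0, 0, 0); (0, 0, 0, 0, 0, 2, 2); (2, 1, 1, 1, 0, 0, 0))


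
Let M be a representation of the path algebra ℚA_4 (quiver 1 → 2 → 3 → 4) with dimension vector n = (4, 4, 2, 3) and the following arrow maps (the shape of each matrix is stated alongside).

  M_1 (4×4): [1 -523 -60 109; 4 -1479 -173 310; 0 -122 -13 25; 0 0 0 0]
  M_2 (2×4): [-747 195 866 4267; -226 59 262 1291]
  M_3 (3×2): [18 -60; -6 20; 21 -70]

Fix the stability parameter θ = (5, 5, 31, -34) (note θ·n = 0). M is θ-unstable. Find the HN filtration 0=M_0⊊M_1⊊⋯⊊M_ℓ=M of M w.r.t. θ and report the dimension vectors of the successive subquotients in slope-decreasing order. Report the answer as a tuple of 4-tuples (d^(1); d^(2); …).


Barcode: M ≅ I[1,1], I[1,2], I[1,3], I[1,4], I[2,2], I[4,4]^2. HN layers by μ_θ (4 steps, strictly decreasing):
  μ^(1)=31; μ^(2)=5; μ^(3)=7/4; μ^(4)=-34

((0, 0, 1, 0); (3, 3, 0, 0); (1, 1, 1, 1); (0, 0, 0, 2))


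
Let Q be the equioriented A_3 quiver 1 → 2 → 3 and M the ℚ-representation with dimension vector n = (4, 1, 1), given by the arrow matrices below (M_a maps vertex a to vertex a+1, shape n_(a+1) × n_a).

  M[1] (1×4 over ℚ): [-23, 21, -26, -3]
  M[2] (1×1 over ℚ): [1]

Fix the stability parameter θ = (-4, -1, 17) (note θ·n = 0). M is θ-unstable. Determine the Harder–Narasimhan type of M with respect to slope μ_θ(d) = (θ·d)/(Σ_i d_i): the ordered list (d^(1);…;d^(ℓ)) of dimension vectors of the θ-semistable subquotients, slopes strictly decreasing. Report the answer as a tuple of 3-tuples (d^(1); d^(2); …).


Interval decomposition of M: I[1,1]^3, I[1,3].
HN type (ℓ=3): μ^(1)=17; μ^(2)=-1; μ^(3)=-4

((0, 0, 1); (0, 1, 0); (4, 0, 0))


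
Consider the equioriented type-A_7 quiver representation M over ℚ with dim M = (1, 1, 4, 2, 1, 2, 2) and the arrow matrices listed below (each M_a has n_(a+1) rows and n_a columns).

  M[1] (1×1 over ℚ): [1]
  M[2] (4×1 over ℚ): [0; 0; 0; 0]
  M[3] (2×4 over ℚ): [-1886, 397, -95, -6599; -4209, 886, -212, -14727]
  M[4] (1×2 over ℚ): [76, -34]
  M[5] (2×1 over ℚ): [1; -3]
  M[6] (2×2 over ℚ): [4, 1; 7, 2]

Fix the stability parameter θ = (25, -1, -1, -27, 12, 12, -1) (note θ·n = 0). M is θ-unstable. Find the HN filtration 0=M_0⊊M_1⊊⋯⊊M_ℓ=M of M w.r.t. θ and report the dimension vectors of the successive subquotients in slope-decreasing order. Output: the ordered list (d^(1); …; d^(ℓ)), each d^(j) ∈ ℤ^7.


Interval decomposition of M: I[1,2], I[3,3]^2, I[3,4], I[3,7], I[6,7].
HN type (ℓ=5): μ^(1)=12; μ^(2)=23/3; μ^(3)=11/2; μ^(4)=-1; μ^(5)=-14

((1, 1, 0, 0, 0, 0, 0); (0, 0, 0, 0, 1, 1, 1); (0, 0, 0, 0, 0, 1, 1); (0, 0, 2, 0, 0, 0, 0); (0, 0, 2, 2, 0, 0, 0))


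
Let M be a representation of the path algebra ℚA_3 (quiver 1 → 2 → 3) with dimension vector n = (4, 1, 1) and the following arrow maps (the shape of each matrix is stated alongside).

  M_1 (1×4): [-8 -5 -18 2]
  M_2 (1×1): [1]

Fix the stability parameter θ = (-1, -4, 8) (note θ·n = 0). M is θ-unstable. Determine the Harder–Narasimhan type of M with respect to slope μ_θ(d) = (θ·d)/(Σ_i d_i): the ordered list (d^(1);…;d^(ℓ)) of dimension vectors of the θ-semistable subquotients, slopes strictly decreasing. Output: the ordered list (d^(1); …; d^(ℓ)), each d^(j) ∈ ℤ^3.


Barcode: M ≅ I[1,1]^3, I[1,3]. HN layers by μ_θ (3 steps, strictly decreasing):
  μ^(1)=8; μ^(2)=-1; μ^(3)=-5/2

((0, 0, 1); (3, 0, 0); (1, 1, 0))


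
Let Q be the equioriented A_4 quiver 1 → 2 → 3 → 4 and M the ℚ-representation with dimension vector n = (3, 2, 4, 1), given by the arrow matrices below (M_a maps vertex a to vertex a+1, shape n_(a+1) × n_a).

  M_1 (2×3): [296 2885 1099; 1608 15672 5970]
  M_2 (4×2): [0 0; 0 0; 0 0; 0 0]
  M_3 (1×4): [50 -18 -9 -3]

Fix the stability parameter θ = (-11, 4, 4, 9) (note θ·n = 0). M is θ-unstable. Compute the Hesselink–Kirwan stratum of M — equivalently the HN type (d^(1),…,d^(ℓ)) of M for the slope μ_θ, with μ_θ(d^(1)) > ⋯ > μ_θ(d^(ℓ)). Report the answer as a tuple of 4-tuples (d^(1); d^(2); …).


Interval decomposition of M: I[1,1], I[1,2]^2, I[3,3]^3, I[3,4].
HN type (ℓ=3): μ^(1)=9; μ^(2)=4; μ^(3)=-11

((0, 0, 0, 1); (0, 2, 4, 0); (3, 0, 0, 0))


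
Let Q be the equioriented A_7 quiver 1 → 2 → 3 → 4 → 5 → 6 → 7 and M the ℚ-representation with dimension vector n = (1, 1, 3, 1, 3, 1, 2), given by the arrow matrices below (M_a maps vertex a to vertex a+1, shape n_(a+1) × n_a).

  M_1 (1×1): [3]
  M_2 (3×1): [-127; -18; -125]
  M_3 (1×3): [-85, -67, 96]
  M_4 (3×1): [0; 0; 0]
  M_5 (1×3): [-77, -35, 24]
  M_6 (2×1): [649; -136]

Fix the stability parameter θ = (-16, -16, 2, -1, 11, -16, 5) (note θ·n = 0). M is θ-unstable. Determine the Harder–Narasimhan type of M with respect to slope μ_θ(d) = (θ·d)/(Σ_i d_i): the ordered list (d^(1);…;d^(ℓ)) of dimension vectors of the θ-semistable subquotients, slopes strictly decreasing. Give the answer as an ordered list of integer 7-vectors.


Via rank(M_{q-1}∘⋯∘M_p): M ≅ I[1,4], I[3,3]^2, I[5,5]^2, I[5,7], I[7,7].
μ_θ-semistable layers: μ^(1)=11; μ^(2)=5; μ^(3)=2; μ^(4)=1/2; μ^(5)=-5/2; μ^(6)=-16

((0, 0, 0, 0, 2, 0, 0); (0, 0, 0, 0, 0, 0, 2); (0, 0, 2, 0, 0, 0, 0); (0, 0, 1, 1, 0, 0, 0); (0, 0, 0, 0, 1, 1, 0); (1, 1, 0, 0, 0, 0, 0))
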